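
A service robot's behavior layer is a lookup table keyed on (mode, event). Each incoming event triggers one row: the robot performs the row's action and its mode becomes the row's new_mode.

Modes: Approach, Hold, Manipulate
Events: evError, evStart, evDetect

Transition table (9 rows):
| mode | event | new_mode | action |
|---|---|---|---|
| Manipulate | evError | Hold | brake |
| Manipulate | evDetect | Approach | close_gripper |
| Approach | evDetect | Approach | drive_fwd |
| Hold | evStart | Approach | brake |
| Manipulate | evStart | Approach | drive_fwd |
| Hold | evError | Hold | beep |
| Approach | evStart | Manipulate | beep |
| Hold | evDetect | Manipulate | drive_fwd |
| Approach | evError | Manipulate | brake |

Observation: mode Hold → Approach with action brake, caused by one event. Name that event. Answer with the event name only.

try evError: (Hold, evError) → (Hold, beep)
try evStart: (Hold, evStart) → (Approach, brake)  ← matches
try evDetect: (Hold, evDetect) → (Manipulate, drive_fwd)

evStart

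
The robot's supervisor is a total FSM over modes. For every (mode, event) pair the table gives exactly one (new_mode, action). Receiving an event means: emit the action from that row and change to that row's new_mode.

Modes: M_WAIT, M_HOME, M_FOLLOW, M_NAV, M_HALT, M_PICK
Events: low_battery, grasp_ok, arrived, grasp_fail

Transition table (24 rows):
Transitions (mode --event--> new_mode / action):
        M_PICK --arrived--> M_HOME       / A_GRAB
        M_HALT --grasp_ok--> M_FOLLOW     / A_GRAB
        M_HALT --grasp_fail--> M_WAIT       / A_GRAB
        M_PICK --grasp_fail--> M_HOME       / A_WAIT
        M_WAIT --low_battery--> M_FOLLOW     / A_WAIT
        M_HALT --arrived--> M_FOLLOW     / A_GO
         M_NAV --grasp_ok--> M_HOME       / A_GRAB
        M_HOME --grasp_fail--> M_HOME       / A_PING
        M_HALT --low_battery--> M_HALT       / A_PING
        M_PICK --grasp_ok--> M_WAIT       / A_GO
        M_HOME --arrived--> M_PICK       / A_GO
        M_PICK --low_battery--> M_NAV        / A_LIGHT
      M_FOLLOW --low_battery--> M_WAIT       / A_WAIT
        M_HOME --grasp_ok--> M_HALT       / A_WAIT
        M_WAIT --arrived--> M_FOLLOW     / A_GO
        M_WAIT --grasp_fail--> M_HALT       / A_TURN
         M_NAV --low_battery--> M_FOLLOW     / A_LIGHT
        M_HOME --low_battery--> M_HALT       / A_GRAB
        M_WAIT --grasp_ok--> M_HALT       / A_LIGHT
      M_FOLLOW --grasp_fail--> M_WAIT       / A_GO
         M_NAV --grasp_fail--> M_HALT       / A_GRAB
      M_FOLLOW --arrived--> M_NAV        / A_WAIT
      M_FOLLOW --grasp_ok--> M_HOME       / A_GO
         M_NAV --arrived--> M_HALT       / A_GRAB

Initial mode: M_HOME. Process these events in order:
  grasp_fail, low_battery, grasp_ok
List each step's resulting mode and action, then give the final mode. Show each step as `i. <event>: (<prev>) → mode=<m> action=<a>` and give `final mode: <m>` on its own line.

final mode: M_FOLLOW

1. grasp_fail: (M_HOME) → mode=M_HOME action=A_PING
2. low_battery: (M_HOME) → mode=M_HALT action=A_GRAB
3. grasp_ok: (M_HALT) → mode=M_FOLLOW action=A_GRAB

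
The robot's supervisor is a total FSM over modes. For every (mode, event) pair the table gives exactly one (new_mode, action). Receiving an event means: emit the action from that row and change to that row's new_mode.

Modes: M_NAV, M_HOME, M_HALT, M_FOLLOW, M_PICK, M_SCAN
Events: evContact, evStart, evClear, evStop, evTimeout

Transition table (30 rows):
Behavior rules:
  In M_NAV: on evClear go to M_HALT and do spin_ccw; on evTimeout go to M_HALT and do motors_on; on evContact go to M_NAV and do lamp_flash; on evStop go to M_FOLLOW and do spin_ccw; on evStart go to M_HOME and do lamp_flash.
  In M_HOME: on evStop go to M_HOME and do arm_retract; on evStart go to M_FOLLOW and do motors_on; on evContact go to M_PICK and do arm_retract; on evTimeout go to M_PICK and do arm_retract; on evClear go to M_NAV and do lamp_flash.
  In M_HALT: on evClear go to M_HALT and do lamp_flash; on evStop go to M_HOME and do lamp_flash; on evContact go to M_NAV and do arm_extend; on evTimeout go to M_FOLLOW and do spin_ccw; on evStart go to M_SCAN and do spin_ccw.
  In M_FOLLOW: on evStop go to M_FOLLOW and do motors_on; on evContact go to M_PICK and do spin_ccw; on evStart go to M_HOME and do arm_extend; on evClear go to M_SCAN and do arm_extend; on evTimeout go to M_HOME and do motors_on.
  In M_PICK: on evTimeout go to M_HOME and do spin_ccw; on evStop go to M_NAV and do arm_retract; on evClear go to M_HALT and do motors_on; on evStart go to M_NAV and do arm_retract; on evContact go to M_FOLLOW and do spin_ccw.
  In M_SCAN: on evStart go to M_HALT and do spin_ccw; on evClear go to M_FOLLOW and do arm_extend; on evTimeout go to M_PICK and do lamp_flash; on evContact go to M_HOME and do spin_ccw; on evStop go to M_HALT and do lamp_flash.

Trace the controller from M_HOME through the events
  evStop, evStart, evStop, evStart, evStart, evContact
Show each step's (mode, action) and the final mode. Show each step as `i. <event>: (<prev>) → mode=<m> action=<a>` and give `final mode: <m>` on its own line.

1. evStop: (M_HOME) → mode=M_HOME action=arm_retract
2. evStart: (M_HOME) → mode=M_FOLLOW action=motors_on
3. evStop: (M_FOLLOW) → mode=M_FOLLOW action=motors_on
4. evStart: (M_FOLLOW) → mode=M_HOME action=arm_extend
5. evStart: (M_HOME) → mode=M_FOLLOW action=motors_on
6. evContact: (M_FOLLOW) → mode=M_PICK action=spin_ccw

final mode: M_PICK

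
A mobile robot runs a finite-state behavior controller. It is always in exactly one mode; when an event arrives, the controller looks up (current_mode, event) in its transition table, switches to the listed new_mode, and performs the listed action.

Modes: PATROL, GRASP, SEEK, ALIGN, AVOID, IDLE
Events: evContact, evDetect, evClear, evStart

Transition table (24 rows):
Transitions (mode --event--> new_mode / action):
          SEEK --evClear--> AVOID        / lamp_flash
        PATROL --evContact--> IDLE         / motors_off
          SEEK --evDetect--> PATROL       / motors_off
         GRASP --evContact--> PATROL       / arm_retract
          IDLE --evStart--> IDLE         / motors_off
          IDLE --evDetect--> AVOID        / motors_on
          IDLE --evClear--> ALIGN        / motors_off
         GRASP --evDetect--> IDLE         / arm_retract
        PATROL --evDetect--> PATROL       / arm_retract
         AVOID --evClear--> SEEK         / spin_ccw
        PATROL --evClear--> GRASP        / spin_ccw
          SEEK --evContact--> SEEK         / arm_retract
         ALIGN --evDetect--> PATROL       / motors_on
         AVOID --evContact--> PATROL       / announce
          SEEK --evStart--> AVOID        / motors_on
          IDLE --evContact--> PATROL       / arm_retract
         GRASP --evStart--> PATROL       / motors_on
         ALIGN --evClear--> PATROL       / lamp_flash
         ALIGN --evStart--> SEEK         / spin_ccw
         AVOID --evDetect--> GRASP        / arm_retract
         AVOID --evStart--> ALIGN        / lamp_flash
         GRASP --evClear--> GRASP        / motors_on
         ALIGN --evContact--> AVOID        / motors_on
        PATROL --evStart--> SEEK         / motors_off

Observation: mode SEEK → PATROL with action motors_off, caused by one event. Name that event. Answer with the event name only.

evDetect

try evContact: (SEEK, evContact) → (SEEK, arm_retract)
try evDetect: (SEEK, evDetect) → (PATROL, motors_off)  ← matches
try evClear: (SEEK, evClear) → (AVOID, lamp_flash)
try evStart: (SEEK, evStart) → (AVOID, motors_on)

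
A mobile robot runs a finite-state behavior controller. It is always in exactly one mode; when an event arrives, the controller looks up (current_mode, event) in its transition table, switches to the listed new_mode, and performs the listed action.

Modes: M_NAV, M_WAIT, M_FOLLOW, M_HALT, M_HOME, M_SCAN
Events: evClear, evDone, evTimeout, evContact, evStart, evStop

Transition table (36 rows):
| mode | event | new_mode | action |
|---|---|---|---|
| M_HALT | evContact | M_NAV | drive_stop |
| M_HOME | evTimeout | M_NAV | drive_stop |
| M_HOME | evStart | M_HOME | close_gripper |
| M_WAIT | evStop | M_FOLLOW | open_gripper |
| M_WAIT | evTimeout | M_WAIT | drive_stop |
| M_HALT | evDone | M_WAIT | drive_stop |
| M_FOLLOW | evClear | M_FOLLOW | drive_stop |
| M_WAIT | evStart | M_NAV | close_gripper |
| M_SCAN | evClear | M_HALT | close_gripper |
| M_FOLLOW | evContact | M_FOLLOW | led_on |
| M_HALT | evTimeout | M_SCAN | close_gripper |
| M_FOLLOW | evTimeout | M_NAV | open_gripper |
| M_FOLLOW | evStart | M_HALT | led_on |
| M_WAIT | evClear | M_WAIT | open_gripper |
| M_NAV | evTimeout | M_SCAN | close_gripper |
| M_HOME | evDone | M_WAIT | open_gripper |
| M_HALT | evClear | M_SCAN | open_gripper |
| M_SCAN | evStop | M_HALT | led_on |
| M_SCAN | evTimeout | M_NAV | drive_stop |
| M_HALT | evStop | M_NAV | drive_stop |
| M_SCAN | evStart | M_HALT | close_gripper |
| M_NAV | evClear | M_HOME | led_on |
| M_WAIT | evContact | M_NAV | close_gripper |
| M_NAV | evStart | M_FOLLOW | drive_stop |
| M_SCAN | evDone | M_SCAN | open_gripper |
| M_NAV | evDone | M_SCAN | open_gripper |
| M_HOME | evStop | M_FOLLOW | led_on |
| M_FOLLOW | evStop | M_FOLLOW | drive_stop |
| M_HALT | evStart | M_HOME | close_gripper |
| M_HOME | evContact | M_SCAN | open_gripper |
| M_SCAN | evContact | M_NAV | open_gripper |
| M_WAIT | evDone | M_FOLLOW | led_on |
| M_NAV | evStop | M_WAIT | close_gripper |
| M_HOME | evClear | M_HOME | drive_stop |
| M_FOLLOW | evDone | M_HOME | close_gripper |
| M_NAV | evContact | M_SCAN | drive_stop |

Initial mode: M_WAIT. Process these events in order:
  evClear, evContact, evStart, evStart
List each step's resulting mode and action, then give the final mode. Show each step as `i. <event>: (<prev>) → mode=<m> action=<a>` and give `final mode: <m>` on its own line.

final mode: M_HALT

1. evClear: (M_WAIT) → mode=M_WAIT action=open_gripper
2. evContact: (M_WAIT) → mode=M_NAV action=close_gripper
3. evStart: (M_NAV) → mode=M_FOLLOW action=drive_stop
4. evStart: (M_FOLLOW) → mode=M_HALT action=led_on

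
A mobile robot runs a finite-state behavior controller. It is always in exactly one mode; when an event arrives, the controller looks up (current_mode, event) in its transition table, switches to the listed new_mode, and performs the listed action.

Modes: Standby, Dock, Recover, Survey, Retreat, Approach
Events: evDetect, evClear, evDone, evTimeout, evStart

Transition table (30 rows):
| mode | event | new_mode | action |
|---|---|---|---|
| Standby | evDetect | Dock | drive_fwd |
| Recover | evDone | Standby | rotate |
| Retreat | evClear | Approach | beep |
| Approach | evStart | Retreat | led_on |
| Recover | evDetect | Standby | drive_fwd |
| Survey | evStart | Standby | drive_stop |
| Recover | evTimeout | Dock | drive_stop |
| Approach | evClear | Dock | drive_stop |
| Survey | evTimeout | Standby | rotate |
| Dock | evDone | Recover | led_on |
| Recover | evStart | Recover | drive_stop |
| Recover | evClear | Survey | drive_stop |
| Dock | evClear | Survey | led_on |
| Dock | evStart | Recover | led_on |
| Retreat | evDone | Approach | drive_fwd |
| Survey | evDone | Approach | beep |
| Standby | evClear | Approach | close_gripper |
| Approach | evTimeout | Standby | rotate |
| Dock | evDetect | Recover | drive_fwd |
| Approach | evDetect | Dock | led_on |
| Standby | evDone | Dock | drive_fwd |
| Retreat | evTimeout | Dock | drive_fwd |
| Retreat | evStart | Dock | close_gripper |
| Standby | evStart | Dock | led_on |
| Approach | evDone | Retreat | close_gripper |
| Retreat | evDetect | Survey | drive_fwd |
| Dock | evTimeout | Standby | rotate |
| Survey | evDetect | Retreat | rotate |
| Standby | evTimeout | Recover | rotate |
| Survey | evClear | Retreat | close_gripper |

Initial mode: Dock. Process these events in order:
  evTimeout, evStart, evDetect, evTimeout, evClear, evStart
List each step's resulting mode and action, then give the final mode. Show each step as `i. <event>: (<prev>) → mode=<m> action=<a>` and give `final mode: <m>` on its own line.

final mode: Standby

1. evTimeout: (Dock) → mode=Standby action=rotate
2. evStart: (Standby) → mode=Dock action=led_on
3. evDetect: (Dock) → mode=Recover action=drive_fwd
4. evTimeout: (Recover) → mode=Dock action=drive_stop
5. evClear: (Dock) → mode=Survey action=led_on
6. evStart: (Survey) → mode=Standby action=drive_stop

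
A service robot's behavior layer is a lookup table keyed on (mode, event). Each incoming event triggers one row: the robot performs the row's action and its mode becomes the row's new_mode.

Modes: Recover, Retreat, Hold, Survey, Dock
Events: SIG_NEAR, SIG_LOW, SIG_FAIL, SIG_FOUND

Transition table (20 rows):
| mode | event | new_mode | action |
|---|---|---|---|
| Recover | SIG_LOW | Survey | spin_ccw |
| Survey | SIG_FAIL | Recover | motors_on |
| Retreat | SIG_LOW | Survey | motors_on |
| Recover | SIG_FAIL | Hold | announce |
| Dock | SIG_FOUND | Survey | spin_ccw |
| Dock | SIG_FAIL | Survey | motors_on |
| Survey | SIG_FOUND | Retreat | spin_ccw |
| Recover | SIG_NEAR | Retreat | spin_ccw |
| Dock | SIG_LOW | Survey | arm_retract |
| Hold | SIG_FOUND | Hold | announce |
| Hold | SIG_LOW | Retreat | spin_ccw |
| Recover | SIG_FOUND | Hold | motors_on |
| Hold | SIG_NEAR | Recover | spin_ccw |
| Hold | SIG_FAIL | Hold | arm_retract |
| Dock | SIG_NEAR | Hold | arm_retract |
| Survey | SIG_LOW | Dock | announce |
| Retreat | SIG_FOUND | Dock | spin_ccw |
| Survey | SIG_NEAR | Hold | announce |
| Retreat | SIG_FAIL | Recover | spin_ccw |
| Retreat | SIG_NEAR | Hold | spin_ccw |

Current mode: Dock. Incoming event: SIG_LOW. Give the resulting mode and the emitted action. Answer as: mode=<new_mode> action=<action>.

current mode = Dock; filter table to that mode:
  (Dock, SIG_FOUND) → (Survey, spin_ccw)
  (Dock, SIG_FAIL) → (Survey, motors_on)
  (Dock, SIG_LOW) → (Survey, arm_retract)  ← event matches
  (Dock, SIG_NEAR) → (Hold, arm_retract)
event = SIG_LOW selects (Survey, arm_retract)

mode=Survey action=arm_retract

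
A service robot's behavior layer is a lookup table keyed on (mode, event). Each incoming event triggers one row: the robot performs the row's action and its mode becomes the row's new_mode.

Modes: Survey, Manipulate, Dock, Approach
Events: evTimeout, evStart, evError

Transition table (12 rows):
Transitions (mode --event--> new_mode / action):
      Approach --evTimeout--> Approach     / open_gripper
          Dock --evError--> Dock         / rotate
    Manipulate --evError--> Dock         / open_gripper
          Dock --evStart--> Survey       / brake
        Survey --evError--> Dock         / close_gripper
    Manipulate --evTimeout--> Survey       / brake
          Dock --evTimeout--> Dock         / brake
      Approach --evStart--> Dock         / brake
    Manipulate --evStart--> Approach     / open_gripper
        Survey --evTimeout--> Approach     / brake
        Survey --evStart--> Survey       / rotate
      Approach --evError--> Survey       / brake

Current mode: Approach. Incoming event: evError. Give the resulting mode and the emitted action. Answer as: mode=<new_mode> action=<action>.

mode=Survey action=brake

current mode = Approach; filter table to that mode:
  (Approach, evTimeout) → (Approach, open_gripper)
  (Approach, evStart) → (Dock, brake)
  (Approach, evError) → (Survey, brake)  ← event matches
event = evError selects (Survey, brake)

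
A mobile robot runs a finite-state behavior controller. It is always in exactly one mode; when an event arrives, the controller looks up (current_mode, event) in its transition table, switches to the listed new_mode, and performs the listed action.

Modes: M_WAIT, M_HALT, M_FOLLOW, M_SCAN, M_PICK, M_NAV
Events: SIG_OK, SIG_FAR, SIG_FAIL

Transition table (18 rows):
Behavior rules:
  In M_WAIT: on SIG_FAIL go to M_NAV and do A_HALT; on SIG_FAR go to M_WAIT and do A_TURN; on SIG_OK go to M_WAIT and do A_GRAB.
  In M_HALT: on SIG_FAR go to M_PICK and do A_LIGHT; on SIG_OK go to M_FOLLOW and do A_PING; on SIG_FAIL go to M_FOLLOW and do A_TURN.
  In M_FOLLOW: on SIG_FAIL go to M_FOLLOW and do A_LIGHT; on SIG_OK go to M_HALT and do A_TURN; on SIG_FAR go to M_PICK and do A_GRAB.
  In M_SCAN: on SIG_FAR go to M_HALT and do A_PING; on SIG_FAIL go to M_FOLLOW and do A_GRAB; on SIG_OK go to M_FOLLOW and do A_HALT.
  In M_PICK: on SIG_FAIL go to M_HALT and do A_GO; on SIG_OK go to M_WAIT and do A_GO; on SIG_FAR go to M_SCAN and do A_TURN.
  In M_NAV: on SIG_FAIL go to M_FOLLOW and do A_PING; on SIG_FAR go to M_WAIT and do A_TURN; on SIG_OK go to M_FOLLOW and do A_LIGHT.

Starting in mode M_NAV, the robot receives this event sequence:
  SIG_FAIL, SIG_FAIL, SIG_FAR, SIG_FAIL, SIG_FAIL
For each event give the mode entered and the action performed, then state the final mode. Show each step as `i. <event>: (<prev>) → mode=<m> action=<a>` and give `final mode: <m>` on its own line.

final mode: M_FOLLOW

1. SIG_FAIL: (M_NAV) → mode=M_FOLLOW action=A_PING
2. SIG_FAIL: (M_FOLLOW) → mode=M_FOLLOW action=A_LIGHT
3. SIG_FAR: (M_FOLLOW) → mode=M_PICK action=A_GRAB
4. SIG_FAIL: (M_PICK) → mode=M_HALT action=A_GO
5. SIG_FAIL: (M_HALT) → mode=M_FOLLOW action=A_TURN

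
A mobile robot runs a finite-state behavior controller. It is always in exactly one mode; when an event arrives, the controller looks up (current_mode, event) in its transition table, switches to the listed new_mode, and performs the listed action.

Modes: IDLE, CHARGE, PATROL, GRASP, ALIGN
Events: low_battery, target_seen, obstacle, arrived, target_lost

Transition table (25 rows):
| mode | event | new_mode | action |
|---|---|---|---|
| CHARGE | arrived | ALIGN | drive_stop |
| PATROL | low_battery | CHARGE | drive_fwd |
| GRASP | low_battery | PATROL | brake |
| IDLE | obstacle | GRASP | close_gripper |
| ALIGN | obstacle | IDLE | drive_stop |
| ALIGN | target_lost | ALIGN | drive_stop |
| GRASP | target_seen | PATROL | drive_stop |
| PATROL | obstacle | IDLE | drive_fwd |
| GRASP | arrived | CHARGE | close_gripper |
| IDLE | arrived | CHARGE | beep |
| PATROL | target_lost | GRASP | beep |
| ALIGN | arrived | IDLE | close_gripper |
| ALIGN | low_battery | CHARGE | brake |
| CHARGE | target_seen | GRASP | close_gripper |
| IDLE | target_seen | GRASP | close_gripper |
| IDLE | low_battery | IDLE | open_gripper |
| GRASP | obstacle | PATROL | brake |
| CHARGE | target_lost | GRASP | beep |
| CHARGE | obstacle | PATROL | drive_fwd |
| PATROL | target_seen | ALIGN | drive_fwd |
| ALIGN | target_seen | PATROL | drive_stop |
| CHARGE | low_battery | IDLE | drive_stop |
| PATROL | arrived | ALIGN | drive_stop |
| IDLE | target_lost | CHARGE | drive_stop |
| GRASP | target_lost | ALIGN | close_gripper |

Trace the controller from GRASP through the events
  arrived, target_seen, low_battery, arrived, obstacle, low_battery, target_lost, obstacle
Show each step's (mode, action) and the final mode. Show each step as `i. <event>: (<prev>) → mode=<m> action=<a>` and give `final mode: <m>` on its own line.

final mode: PATROL

1. arrived: (GRASP) → mode=CHARGE action=close_gripper
2. target_seen: (CHARGE) → mode=GRASP action=close_gripper
3. low_battery: (GRASP) → mode=PATROL action=brake
4. arrived: (PATROL) → mode=ALIGN action=drive_stop
5. obstacle: (ALIGN) → mode=IDLE action=drive_stop
6. low_battery: (IDLE) → mode=IDLE action=open_gripper
7. target_lost: (IDLE) → mode=CHARGE action=drive_stop
8. obstacle: (CHARGE) → mode=PATROL action=drive_fwd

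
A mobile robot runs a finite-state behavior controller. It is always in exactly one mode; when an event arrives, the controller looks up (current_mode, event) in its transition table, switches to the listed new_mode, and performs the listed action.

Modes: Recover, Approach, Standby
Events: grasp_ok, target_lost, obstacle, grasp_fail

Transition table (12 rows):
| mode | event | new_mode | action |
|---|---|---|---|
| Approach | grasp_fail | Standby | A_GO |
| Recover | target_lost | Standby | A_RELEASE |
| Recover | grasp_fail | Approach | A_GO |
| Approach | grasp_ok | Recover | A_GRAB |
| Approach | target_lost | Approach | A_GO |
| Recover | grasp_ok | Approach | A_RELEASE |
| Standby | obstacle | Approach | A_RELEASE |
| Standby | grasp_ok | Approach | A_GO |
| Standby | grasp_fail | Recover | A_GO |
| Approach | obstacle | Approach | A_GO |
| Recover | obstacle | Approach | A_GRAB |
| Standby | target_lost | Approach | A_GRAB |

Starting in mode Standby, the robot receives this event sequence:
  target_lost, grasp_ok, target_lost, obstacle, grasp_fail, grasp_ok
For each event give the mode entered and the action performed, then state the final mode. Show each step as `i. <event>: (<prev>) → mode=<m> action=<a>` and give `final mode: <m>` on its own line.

1. target_lost: (Standby) → mode=Approach action=A_GRAB
2. grasp_ok: (Approach) → mode=Recover action=A_GRAB
3. target_lost: (Recover) → mode=Standby action=A_RELEASE
4. obstacle: (Standby) → mode=Approach action=A_RELEASE
5. grasp_fail: (Approach) → mode=Standby action=A_GO
6. grasp_ok: (Standby) → mode=Approach action=A_GO

final mode: Approach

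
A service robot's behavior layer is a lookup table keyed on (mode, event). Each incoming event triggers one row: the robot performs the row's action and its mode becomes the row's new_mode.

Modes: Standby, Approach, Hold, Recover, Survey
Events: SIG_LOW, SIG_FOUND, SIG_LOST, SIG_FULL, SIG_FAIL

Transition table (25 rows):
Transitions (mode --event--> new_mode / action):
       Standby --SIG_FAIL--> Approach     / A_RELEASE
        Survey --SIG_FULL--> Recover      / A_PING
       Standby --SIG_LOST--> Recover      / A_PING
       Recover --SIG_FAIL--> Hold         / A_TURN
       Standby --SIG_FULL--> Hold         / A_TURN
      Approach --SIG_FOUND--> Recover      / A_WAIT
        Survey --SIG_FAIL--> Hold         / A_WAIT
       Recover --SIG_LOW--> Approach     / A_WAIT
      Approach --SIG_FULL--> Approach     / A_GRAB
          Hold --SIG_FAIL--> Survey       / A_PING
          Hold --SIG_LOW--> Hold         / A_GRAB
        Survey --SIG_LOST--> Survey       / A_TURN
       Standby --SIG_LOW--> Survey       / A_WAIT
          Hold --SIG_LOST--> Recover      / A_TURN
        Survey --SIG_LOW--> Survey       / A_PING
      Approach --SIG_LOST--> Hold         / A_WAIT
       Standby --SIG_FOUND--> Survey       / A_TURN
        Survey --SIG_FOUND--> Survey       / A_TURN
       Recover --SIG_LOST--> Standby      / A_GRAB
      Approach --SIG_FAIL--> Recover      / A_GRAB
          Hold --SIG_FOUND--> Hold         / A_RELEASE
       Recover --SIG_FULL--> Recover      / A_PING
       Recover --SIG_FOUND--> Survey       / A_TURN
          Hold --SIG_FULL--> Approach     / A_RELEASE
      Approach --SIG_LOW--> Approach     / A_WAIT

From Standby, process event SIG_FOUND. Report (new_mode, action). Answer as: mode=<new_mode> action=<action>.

current mode = Standby; filter table to that mode:
  (Standby, SIG_FAIL) → (Approach, A_RELEASE)
  (Standby, SIG_LOST) → (Recover, A_PING)
  (Standby, SIG_FULL) → (Hold, A_TURN)
  (Standby, SIG_LOW) → (Survey, A_WAIT)
  (Standby, SIG_FOUND) → (Survey, A_TURN)  ← event matches
event = SIG_FOUND selects (Survey, A_TURN)

mode=Survey action=A_TURN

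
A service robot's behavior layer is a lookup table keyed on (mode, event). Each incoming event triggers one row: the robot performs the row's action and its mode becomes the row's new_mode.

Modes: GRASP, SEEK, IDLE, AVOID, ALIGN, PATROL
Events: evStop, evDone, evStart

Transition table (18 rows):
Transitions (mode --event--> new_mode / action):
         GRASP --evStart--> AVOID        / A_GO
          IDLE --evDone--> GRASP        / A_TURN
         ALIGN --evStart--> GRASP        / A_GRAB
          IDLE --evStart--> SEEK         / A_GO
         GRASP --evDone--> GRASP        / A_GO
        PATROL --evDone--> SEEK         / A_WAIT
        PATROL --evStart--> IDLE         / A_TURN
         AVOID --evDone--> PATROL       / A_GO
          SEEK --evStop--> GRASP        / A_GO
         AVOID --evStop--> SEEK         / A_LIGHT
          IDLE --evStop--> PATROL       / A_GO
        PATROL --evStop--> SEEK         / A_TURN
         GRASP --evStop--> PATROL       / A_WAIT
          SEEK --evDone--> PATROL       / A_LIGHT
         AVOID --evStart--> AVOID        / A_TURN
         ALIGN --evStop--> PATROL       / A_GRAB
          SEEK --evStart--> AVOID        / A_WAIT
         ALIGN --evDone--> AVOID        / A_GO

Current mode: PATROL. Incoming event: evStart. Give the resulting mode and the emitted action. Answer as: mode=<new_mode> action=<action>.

mode=IDLE action=A_TURN

current mode = PATROL; filter table to that mode:
  (PATROL, evDone) → (SEEK, A_WAIT)
  (PATROL, evStart) → (IDLE, A_TURN)  ← event matches
  (PATROL, evStop) → (SEEK, A_TURN)
event = evStart selects (IDLE, A_TURN)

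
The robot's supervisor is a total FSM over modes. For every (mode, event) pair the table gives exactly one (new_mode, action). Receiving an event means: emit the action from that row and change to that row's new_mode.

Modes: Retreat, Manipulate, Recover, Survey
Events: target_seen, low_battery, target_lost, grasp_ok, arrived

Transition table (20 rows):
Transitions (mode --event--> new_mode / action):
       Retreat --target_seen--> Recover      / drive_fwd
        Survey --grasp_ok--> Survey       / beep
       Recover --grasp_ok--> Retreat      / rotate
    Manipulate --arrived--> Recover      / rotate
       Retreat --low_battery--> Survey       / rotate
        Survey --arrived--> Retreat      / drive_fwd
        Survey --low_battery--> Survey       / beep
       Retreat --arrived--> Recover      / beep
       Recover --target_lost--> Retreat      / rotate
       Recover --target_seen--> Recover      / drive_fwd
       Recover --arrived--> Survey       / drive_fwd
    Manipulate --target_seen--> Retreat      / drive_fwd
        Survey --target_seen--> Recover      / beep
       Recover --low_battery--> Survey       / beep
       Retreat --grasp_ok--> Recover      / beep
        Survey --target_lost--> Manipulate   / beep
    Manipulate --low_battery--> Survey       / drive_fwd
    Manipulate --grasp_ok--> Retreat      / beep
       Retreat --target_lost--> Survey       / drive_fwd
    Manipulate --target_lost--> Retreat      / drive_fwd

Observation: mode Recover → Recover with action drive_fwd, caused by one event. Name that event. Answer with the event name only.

target_seen

try target_seen: (Recover, target_seen) → (Recover, drive_fwd)  ← matches
try low_battery: (Recover, low_battery) → (Survey, beep)
try target_lost: (Recover, target_lost) → (Retreat, rotate)
try grasp_ok: (Recover, grasp_ok) → (Retreat, rotate)
try arrived: (Recover, arrived) → (Survey, drive_fwd)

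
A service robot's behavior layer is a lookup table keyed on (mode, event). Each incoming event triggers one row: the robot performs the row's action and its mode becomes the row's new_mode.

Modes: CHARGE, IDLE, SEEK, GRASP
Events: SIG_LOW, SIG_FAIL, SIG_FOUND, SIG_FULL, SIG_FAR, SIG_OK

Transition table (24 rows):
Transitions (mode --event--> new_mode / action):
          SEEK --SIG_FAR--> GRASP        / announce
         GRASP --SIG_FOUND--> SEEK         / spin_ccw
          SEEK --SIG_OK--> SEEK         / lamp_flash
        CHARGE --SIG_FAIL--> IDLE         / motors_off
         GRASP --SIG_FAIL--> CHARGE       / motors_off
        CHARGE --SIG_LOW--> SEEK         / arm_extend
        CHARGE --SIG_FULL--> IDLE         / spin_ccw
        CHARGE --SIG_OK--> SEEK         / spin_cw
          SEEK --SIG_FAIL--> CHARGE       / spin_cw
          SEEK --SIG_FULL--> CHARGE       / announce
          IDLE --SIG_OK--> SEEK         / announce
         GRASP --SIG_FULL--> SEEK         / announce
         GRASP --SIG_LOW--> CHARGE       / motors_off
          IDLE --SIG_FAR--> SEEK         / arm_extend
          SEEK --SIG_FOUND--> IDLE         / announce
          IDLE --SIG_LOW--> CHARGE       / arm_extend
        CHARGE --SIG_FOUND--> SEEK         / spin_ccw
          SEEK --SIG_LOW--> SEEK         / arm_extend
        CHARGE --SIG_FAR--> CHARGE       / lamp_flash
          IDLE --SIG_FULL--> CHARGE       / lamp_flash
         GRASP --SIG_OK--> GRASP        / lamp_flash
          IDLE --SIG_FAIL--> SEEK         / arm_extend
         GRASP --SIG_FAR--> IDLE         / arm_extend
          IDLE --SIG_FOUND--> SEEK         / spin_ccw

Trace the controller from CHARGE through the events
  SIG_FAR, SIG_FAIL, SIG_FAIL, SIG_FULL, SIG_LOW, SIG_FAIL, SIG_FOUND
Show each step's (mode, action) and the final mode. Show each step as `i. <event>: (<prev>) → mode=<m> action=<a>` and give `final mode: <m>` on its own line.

1. SIG_FAR: (CHARGE) → mode=CHARGE action=lamp_flash
2. SIG_FAIL: (CHARGE) → mode=IDLE action=motors_off
3. SIG_FAIL: (IDLE) → mode=SEEK action=arm_extend
4. SIG_FULL: (SEEK) → mode=CHARGE action=announce
5. SIG_LOW: (CHARGE) → mode=SEEK action=arm_extend
6. SIG_FAIL: (SEEK) → mode=CHARGE action=spin_cw
7. SIG_FOUND: (CHARGE) → mode=SEEK action=spin_ccw

final mode: SEEK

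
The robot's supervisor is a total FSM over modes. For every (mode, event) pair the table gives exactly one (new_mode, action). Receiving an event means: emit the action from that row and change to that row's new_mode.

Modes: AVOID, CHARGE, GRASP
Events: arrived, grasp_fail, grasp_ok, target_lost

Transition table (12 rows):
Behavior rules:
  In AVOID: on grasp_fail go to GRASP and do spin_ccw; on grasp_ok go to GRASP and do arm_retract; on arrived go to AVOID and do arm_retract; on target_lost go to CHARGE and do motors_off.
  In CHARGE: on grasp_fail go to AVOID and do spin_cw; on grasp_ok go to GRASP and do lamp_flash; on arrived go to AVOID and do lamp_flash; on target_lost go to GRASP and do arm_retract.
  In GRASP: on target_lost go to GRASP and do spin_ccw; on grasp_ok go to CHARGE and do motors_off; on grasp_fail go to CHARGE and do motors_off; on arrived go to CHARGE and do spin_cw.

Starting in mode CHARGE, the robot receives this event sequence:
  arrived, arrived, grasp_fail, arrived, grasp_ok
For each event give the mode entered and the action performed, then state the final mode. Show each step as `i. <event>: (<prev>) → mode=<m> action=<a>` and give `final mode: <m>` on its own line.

final mode: GRASP

1. arrived: (CHARGE) → mode=AVOID action=lamp_flash
2. arrived: (AVOID) → mode=AVOID action=arm_retract
3. grasp_fail: (AVOID) → mode=GRASP action=spin_ccw
4. arrived: (GRASP) → mode=CHARGE action=spin_cw
5. grasp_ok: (CHARGE) → mode=GRASP action=lamp_flash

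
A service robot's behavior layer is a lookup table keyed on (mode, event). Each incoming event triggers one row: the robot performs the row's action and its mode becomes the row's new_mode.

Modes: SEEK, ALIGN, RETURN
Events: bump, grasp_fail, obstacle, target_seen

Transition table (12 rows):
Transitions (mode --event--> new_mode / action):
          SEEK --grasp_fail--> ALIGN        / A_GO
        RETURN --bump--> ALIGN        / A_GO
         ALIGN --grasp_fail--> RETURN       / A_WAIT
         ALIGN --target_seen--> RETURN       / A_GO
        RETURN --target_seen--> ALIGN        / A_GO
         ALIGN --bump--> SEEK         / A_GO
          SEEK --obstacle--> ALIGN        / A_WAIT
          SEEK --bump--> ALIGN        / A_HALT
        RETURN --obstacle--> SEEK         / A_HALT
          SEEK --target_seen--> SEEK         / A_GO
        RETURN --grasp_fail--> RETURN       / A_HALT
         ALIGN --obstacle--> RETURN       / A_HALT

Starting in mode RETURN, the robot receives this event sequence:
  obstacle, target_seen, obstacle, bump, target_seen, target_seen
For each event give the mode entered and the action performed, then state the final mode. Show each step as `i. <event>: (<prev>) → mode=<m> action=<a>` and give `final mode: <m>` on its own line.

1. obstacle: (RETURN) → mode=SEEK action=A_HALT
2. target_seen: (SEEK) → mode=SEEK action=A_GO
3. obstacle: (SEEK) → mode=ALIGN action=A_WAIT
4. bump: (ALIGN) → mode=SEEK action=A_GO
5. target_seen: (SEEK) → mode=SEEK action=A_GO
6. target_seen: (SEEK) → mode=SEEK action=A_GO

final mode: SEEK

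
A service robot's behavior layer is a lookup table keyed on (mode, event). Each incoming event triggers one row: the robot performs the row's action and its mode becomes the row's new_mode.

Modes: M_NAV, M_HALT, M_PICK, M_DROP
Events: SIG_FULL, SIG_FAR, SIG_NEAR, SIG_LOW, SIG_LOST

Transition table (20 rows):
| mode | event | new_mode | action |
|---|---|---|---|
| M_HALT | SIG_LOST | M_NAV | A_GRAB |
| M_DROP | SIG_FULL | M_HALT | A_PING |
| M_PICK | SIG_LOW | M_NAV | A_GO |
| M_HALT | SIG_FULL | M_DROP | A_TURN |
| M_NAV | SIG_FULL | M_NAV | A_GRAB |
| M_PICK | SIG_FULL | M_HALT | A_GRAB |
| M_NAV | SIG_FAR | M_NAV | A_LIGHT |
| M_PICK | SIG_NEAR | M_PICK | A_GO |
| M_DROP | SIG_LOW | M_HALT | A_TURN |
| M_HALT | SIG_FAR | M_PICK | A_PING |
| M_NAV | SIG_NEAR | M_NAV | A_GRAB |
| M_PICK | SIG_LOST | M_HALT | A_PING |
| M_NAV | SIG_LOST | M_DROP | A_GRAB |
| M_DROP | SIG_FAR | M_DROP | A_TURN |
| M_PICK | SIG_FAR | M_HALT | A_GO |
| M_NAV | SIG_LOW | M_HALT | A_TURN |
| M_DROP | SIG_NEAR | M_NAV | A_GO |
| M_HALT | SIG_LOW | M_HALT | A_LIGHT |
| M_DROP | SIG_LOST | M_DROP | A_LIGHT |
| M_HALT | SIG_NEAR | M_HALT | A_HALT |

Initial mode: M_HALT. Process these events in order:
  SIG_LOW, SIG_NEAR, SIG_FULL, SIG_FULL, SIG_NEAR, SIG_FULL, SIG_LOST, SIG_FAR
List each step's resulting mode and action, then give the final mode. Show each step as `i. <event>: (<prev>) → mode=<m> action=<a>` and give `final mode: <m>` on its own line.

final mode: M_DROP

1. SIG_LOW: (M_HALT) → mode=M_HALT action=A_LIGHT
2. SIG_NEAR: (M_HALT) → mode=M_HALT action=A_HALT
3. SIG_FULL: (M_HALT) → mode=M_DROP action=A_TURN
4. SIG_FULL: (M_DROP) → mode=M_HALT action=A_PING
5. SIG_NEAR: (M_HALT) → mode=M_HALT action=A_HALT
6. SIG_FULL: (M_HALT) → mode=M_DROP action=A_TURN
7. SIG_LOST: (M_DROP) → mode=M_DROP action=A_LIGHT
8. SIG_FAR: (M_DROP) → mode=M_DROP action=A_TURN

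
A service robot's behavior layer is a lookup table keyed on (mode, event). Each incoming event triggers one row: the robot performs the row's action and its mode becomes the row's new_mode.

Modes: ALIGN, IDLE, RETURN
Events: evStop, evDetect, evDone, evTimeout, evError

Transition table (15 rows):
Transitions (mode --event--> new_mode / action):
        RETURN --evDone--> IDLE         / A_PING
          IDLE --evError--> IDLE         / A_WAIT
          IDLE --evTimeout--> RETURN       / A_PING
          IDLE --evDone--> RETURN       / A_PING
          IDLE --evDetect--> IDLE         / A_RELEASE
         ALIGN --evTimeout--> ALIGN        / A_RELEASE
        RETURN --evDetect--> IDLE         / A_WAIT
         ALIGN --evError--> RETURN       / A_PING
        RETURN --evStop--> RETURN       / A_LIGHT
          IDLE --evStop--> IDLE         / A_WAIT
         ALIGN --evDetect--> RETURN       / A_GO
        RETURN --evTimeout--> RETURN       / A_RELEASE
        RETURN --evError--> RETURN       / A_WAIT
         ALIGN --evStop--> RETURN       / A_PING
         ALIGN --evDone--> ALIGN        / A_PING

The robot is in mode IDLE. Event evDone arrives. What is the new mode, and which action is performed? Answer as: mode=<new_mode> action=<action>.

current mode = IDLE; filter table to that mode:
  (IDLE, evError) → (IDLE, A_WAIT)
  (IDLE, evTimeout) → (RETURN, A_PING)
  (IDLE, evDone) → (RETURN, A_PING)  ← event matches
  (IDLE, evDetect) → (IDLE, A_RELEASE)
  (IDLE, evStop) → (IDLE, A_WAIT)
event = evDone selects (RETURN, A_PING)

mode=RETURN action=A_PING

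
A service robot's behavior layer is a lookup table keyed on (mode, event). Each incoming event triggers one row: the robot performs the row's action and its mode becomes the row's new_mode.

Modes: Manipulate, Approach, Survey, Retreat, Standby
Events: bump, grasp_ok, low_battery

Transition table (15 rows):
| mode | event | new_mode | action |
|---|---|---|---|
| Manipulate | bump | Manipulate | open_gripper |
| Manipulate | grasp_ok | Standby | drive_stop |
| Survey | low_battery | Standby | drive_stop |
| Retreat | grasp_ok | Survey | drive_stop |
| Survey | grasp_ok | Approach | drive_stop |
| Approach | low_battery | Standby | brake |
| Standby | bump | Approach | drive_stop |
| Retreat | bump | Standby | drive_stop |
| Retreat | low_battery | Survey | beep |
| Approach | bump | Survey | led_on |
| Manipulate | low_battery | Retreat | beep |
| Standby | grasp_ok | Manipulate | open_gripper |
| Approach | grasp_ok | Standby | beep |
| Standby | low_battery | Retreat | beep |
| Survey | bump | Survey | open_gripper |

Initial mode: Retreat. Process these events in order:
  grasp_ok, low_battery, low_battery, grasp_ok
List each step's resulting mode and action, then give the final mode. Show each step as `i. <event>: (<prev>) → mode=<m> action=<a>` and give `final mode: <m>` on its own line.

1. grasp_ok: (Retreat) → mode=Survey action=drive_stop
2. low_battery: (Survey) → mode=Standby action=drive_stop
3. low_battery: (Standby) → mode=Retreat action=beep
4. grasp_ok: (Retreat) → mode=Survey action=drive_stop

final mode: Survey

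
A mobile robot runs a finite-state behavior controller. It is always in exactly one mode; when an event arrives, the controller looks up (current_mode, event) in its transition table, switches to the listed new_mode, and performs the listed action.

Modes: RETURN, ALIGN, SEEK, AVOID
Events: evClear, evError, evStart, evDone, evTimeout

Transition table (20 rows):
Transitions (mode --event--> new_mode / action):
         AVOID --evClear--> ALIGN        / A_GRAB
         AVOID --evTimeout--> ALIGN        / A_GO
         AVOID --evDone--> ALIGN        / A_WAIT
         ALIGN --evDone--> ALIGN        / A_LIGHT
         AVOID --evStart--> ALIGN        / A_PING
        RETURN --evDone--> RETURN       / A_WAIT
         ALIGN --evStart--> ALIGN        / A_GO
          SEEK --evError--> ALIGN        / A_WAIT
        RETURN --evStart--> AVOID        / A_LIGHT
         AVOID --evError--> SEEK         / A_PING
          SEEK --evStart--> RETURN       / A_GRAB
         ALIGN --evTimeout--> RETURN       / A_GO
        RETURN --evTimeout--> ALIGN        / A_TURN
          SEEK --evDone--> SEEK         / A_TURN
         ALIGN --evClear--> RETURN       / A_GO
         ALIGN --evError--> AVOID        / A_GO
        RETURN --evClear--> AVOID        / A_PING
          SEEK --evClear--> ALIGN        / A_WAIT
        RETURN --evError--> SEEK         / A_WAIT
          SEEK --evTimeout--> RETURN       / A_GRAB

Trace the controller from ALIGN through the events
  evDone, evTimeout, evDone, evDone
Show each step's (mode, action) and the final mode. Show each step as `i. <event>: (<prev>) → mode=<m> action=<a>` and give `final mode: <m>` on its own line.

1. evDone: (ALIGN) → mode=ALIGN action=A_LIGHT
2. evTimeout: (ALIGN) → mode=RETURN action=A_GO
3. evDone: (RETURN) → mode=RETURN action=A_WAIT
4. evDone: (RETURN) → mode=RETURN action=A_WAIT

final mode: RETURN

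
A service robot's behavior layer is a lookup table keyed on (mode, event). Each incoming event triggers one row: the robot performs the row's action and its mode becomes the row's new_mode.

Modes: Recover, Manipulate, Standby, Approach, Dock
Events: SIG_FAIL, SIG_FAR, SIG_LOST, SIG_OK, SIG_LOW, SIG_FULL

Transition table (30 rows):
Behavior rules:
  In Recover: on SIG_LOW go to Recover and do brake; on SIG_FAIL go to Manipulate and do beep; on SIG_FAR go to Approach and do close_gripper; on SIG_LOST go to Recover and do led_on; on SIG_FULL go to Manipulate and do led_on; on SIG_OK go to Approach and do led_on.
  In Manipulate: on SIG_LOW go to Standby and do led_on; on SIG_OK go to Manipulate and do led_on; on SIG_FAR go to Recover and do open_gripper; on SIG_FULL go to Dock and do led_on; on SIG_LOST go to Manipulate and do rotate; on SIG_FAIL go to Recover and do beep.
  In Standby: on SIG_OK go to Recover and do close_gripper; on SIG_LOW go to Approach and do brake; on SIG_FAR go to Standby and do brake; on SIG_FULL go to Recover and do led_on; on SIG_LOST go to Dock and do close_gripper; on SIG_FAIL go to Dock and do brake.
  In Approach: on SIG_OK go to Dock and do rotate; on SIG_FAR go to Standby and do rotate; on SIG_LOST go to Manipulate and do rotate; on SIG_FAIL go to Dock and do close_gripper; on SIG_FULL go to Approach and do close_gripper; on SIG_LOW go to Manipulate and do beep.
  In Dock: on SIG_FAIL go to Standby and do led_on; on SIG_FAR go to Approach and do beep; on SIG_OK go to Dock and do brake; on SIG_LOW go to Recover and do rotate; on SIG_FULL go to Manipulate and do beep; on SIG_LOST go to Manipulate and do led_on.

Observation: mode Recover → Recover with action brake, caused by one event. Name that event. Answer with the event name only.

SIG_LOW

try SIG_FAIL: (Recover, SIG_FAIL) → (Manipulate, beep)
try SIG_FAR: (Recover, SIG_FAR) → (Approach, close_gripper)
try SIG_LOST: (Recover, SIG_LOST) → (Recover, led_on)
try SIG_OK: (Recover, SIG_OK) → (Approach, led_on)
try SIG_LOW: (Recover, SIG_LOW) → (Recover, brake)  ← matches
try SIG_FULL: (Recover, SIG_FULL) → (Manipulate, led_on)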